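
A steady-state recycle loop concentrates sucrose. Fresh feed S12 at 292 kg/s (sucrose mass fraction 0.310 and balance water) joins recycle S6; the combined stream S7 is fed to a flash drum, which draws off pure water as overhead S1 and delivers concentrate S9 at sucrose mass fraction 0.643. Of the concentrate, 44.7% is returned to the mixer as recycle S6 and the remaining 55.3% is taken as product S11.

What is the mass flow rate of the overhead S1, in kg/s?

Overall sucrose balance (none leaves overhead): sucrose in fresh feed = sucrose in product, i.e. 292×0.310 = (1−0.447)·S9·0.643.
S9 = 90.52/(0.643×0.553) = 254.57 kg/s.
Recycle S6 = 0.447×254.57 = 113.79 kg/s.
Combined feed S7 = 292 + 113.79 = 405.79 kg/s.
Overhead S1 = S7 − S9 = 405.79 − 254.57 = 151.22 kg/s.

151.2 kg/s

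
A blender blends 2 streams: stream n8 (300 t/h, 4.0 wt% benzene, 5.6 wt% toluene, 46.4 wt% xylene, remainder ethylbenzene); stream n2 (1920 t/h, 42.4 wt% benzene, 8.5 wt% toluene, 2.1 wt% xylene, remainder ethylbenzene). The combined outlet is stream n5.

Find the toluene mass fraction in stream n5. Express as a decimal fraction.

0.081

Total flow out = 300 + 1920 = 2220 t/h.
toluene in = 300×0.056 + 1920×0.085 = 180 t/h.
toluene mass fraction in n5 = 180/2220 = 0.081.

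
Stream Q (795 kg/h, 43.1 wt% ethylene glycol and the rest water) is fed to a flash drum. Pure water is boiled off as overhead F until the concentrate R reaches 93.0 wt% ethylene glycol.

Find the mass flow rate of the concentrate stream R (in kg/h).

ethylene glycol is conserved: 795×0.431 = 342.64 kg/h all reports to the concentrate.
Concentrate = 342.64/(target fraction) = 368.44 kg/h.

368.4 kg/h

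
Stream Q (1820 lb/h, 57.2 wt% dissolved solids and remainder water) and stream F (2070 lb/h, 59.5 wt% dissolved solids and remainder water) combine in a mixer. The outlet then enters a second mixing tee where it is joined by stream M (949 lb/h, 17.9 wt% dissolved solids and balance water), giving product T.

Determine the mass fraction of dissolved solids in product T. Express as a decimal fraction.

Overall, product flow = 4839 lb/h.
dissolved solids in = 1820×0.572 + 2070×0.595 + 949×0.179 = 2442.6 lb/h.
dissolved solids fraction in T = 0.505.

0.505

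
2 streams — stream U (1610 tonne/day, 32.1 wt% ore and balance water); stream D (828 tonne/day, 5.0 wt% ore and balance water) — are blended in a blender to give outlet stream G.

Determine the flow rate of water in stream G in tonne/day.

water out = water in = 1610×0.679 + 828×0.950 = 1879.8 tonne/day.

1880 tonne/day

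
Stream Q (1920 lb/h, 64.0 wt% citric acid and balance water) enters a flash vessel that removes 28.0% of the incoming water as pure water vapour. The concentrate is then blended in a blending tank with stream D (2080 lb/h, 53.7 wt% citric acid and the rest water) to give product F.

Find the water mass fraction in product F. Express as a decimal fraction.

0.3837

Vapour removed = 0.280×0.360×1920 = 193.54 lb/h; concentrate = 1726.5 lb/h.
water reaching the mixer = 497.66 (from concentrate) + 2080×0.463 = 1460.7 lb/h.
Product flow = 1726.5 + 2080 = 3806.5 lb/h; water fraction = 0.3837.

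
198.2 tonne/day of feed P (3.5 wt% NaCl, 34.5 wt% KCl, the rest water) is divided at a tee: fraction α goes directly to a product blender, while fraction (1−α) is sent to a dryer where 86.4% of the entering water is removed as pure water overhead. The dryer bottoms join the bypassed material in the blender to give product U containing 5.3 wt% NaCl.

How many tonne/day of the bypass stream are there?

All 198.2×0.035 = 6.937 tonne/day of NaCl reaches U, so U = 6.937/0.053 = 130.89 tonne/day and vapour = 67.313 tonne/day.
The evaporator receives (1−α)·198.2 of feed at 0.620 water and removes 0.864 of that water:
0.864×0.620×(1−α)×198.2 = 67.313
(1−α) = 67.313/106.17 = 0.6340;  α = 0.3660.
Bypass flow = 0.3660×198.2 = 72.541 tonne/day.

72.54 tonne/day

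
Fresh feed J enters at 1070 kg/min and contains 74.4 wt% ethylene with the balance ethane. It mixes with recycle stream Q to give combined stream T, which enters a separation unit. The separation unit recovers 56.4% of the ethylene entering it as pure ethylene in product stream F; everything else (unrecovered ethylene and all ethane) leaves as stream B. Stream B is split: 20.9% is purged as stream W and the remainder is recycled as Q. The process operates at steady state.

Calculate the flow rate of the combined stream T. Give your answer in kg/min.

ethane enters only via J and leaves only via the purge: 1070×0.256 = 0.209×(ethane in B), and the separation unit passes all ethane, so ethane in T = ethane in B = 1310.6 kg/min.
ethylene in T: m_A = 1070×0.744 + (1−0.209)·(1−0.564)·m_A, so m_A = 796.08/0.6551 = 1215.2 kg/min.
T = 1215.2 + 1310.6 = 2525.8 kg/min.

2526 kg/min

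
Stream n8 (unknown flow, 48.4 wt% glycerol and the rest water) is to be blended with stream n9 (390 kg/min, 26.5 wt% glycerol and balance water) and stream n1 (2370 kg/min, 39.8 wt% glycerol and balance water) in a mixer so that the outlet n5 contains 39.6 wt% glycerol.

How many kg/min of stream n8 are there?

Let n8 be the unknown flow. Total out = 2760 + n8.
glycerol balance: 1046.6 + 0.484·n8 = 0.396·(2760 + n8)
(0.484 − 0.396)·n8 = 0.396×2760 − 1046.6 = 46.35
n8 = 46.35 / 0.088 = 526.7 kg/min

526.7 kg/min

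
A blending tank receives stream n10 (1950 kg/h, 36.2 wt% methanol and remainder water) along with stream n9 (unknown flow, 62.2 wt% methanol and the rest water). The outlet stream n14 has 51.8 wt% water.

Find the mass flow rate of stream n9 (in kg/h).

1671 kg/h

Let n9 be the unknown flow. Total out = 1950 + n9.
water balance: 1244.1 + 0.378·n9 = 0.518·(1950 + n9)
(0.378 − 0.518)·n9 = 0.518×1950 − 1244.1 = -234
n9 = -234 / -0.140 = 1671.4 kg/h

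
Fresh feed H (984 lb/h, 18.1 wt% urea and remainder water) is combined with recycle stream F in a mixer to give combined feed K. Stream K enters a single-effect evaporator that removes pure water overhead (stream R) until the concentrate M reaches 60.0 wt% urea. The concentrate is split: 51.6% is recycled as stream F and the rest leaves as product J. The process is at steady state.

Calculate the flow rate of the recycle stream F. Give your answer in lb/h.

316.5 lb/h

Overall urea balance (none leaves overhead): urea in fresh feed = urea in product, i.e. 984×0.181 = (1−0.516)·M·0.600.
M = 178.1/(0.600×0.484) = 613.31 lb/h.
Recycle F = 0.516×613.31 = 316.47 lb/h.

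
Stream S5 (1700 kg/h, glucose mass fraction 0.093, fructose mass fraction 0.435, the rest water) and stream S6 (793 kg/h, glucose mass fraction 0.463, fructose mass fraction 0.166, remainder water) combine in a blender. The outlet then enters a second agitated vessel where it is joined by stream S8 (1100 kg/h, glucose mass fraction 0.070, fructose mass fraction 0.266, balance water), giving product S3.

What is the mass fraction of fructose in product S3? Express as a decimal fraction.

0.324

Overall, product flow = 3593 kg/h.
fructose in = 1700×0.435 + 793×0.166 + 1100×0.266 = 1163.7 kg/h.
fructose fraction in S3 = 0.324.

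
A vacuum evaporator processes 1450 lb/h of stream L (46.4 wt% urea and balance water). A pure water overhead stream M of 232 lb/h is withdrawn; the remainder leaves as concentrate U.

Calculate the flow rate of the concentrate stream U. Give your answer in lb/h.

1218 lb/h

Concentrate = 1450 − 232 = 1218 lb/h.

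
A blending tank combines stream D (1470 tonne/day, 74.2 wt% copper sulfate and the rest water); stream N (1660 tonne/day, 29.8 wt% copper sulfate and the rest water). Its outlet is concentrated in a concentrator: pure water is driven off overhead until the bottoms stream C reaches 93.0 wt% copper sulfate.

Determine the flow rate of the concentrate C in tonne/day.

copper sulfate entering = 1470×0.742 + 1660×0.298 = 1585.4 tonne/day.
All copper sulfate reports to C, so C = 1585.4/0.930 = 1704.8 tonne/day.

1705 tonne/day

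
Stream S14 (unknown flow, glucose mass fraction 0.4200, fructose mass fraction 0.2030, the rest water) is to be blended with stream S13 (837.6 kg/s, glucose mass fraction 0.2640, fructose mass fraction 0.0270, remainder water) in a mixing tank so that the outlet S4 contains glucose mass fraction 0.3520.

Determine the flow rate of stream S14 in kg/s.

Let S14 be the unknown flow. Total out = 837.6 + S14.
glucose balance: 221.13 + 0.420·S14 = 0.352·(837.6 + S14)
(0.420 − 0.352)·S14 = 0.352×837.6 − 221.13 = 73.709
S14 = 73.709 / 0.068 = 1084 kg/s

1084 kg/s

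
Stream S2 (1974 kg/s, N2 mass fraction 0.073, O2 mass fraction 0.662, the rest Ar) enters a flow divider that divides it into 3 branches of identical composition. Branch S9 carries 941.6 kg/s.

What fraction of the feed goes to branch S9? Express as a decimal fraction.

Fraction to S9 = 941.6/1974 = 0.4770.

0.477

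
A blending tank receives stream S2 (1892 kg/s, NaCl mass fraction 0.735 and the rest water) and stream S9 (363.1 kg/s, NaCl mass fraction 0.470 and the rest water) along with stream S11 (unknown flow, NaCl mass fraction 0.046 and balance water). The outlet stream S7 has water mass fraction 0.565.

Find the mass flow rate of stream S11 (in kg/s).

1492 kg/s

Let S11 be the unknown flow. Total out = 2255.1 + S11.
water balance: 693.82 + 0.954·S11 = 0.565·(2255.1 + S11)
(0.954 − 0.565)·S11 = 0.565×2255.1 − 693.82 = 580.31
S11 = 580.31 / 0.389 = 1491.8 kg/s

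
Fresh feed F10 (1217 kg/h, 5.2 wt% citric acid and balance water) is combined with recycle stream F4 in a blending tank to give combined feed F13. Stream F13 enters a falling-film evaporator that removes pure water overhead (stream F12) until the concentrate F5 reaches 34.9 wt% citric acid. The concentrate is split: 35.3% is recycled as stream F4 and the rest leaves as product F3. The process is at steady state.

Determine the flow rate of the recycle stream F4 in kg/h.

98.93 kg/h

Overall citric acid balance (none leaves overhead): citric acid in fresh feed = citric acid in product, i.e. 1217×0.052 = (1−0.353)·F5·0.349.
F5 = 63.284/(0.349×0.647) = 280.26 kg/h.
Recycle F4 = 0.353×280.26 = 98.932 kg/h.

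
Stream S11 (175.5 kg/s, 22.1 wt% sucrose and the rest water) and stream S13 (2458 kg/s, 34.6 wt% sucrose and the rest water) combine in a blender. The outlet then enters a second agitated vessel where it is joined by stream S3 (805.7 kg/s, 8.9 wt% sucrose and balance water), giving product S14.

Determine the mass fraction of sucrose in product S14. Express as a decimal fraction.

0.2794

Overall, product flow = 3439.2 kg/s.
sucrose in = 175.5×0.221 + 2458×0.346 + 805.7×0.089 = 960.96 kg/s.
sucrose fraction in S14 = 0.2794.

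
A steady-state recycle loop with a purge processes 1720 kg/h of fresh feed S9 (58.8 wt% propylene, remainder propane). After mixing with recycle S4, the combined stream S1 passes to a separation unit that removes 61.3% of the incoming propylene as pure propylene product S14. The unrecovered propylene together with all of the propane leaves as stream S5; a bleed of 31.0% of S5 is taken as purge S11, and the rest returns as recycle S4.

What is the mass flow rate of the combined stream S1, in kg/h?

3666 kg/h

propane enters only via S9 and leaves only via the purge: 1720×0.412 = 0.310×(propane in S5), and the separation unit passes all propane, so propane in S1 = propane in S5 = 2285.9 kg/h.
propylene in S1: m_A = 1720×0.588 + (1−0.310)·(1−0.613)·m_A, so m_A = 1011.4/0.7330 = 1379.8 kg/h.
S1 = 1379.8 + 2285.9 = 3665.7 kg/h.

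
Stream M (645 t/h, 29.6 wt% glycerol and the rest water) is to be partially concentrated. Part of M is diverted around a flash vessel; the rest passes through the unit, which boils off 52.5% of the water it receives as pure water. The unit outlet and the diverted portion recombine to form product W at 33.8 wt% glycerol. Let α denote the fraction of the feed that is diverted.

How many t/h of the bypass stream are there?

All 645×0.296 = 190.92 t/h of glycerol reaches W, so W = 190.92/0.338 = 564.85 t/h and vapour = 80.148 t/h.
The evaporator receives (1−α)·645 of feed at 0.704 water and removes 0.525 of that water:
0.525×0.704×(1−α)×645 = 80.148
(1−α) = 80.148/238.39 = 0.3362;  α = 0.6638.
Bypass flow = 0.6638×645 = 428.15 t/h.

428.1 t/h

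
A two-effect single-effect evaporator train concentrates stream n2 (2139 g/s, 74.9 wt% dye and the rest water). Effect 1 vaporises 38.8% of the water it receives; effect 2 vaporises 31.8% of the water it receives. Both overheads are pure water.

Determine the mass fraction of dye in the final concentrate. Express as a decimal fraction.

water in feed = 2139×0.251 = 536.89 g/s.
After stage 1: water left = (1−0.388)×536.89 = 328.58; stream total = 1930.7 g/s.
After stage 2: water left = (1−0.318)×328.58 = 224.09; final concentrate = 1826.2 g/s.
dye fraction = 1602.1/1826.2 = 0.8773.

0.8773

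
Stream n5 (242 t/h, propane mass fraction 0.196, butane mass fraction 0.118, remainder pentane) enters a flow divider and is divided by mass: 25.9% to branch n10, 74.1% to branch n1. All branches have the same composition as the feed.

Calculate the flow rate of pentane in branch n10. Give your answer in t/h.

43 t/h

Branch n10 total = 0.259×242 = 62.678 t/h.
pentane in n10 = 0.686×62.678 = 42.997 t/h.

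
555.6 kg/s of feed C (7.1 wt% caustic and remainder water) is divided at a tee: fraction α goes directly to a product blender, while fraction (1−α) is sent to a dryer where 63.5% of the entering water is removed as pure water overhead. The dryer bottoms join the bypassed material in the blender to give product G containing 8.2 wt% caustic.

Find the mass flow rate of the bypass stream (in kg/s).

429.3 kg/s

All 555.6×0.071 = 39.448 kg/s of caustic reaches G, so G = 39.448/0.082 = 481.07 kg/s and vapour = 74.532 kg/s.
The evaporator receives (1−α)·555.6 of feed at 0.929 water and removes 0.635 of that water:
0.635×0.929×(1−α)×555.6 = 74.532
(1−α) = 74.532/327.76 = 0.2274;  α = 0.7726.
Bypass flow = 0.7726×555.6 = 429.26 kg/s.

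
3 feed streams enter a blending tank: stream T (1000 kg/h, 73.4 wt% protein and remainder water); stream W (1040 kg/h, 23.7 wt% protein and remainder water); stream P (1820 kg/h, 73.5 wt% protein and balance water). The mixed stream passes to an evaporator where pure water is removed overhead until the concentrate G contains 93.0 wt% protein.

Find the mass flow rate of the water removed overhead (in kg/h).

1367 kg/h

protein entering = 1000×0.734 + 1040×0.237 + 1820×0.735 = 2318.2 kg/h.
All protein reports to G, so G = 2318.2/0.930 = 2492.7 kg/h.
Total feed = 3860 kg/h; overhead = 3860 − 2492.7 = 1367.3 kg/h.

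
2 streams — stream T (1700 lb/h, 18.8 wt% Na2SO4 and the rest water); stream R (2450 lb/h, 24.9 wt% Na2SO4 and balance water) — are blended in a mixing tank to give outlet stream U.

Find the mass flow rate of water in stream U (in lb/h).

3220 lb/h

water out = water in = 1700×0.812 + 2450×0.751 = 3220.4 lb/h.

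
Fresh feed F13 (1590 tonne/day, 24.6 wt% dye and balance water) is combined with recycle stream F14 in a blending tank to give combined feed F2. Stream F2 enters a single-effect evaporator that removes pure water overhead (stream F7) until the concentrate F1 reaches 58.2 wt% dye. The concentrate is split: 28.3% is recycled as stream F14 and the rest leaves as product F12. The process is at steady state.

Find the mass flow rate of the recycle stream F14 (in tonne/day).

Overall dye balance (none leaves overhead): dye in fresh feed = dye in product, i.e. 1590×0.246 = (1−0.283)·F1·0.582.
F1 = 391.14/(0.582×0.717) = 937.32 tonne/day.
Recycle F14 = 0.283×937.32 = 265.26 tonne/day.

265.3 tonne/day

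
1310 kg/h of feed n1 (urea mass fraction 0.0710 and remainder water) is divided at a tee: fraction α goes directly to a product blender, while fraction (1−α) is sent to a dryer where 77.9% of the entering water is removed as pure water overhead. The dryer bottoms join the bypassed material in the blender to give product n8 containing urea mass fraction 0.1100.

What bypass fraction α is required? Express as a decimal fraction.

0.510

All 1310×0.071 = 93.01 kg/h of urea reaches n8, so n8 = 93.01/0.110 = 845.55 kg/h and vapour = 464.45 kg/h.
The evaporator receives (1−α)·1310 of feed at 0.929 water and removes 0.779 of that water:
0.779×0.929×(1−α)×1310 = 464.45
(1−α) = 464.45/948.04 = 0.4899;  α = 0.5101.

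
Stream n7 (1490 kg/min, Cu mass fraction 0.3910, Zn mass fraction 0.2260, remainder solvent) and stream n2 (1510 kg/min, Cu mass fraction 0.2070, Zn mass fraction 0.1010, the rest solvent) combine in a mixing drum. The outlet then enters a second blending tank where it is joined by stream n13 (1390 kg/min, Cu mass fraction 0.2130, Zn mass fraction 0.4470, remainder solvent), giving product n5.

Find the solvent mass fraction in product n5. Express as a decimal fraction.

0.4757

Overall, product flow = 4390 kg/min.
solvent in = 1490×0.383 + 1510×0.692 + 1390×0.340 = 2088.2 kg/min.
solvent fraction in n5 = 0.4757.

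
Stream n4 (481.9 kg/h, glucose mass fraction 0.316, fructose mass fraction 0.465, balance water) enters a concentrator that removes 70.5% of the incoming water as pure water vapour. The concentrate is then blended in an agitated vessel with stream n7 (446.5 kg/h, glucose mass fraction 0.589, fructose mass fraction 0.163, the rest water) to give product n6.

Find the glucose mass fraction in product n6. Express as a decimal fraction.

0.486

Vapour removed = 0.705×0.219×481.9 = 74.403 kg/h; concentrate = 407.5 kg/h.
glucose reaching the mixer = 152.28 (from concentrate) + 446.5×0.589 = 415.27 kg/h.
Product flow = 407.5 + 446.5 = 854 kg/h; glucose fraction = 0.486.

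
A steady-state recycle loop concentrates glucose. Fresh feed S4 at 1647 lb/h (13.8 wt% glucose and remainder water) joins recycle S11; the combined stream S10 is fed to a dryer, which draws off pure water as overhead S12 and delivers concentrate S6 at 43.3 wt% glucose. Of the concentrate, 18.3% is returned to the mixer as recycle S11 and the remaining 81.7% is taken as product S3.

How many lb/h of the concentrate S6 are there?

Overall glucose balance (none leaves overhead): glucose in fresh feed = glucose in product, i.e. 1647×0.138 = (1−0.183)·S6·0.433.
S6 = 227.29/(0.433×0.817) = 642.48 lb/h.

642.5 lb/h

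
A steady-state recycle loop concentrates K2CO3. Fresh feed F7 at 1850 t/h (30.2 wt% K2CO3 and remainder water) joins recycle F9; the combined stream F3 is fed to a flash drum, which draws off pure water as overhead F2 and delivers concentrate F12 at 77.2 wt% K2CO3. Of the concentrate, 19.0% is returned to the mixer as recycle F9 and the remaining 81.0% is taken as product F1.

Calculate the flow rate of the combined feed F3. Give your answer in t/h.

2020 t/h

Overall K2CO3 balance (none leaves overhead): K2CO3 in fresh feed = K2CO3 in product, i.e. 1850×0.302 = (1−0.190)·F12·0.772.
F12 = 558.7/(0.772×0.810) = 893.46 t/h.
Recycle F9 = 0.190×893.46 = 169.76 t/h.
Combined feed F3 = 1850 + 169.76 = 2019.8 t/h.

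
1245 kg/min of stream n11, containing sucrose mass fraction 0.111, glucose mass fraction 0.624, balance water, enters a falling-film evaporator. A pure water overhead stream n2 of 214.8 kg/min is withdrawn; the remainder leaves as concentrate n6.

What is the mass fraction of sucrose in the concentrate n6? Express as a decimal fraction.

sucrose is not removed: 1245×0.111 = 138.19 kg/min of sucrose enters n6.
Concentrate = 1245 − 214.8 = 1030.2 kg/min.
Mass fraction = 138.19/1030.2 = 0.134.

0.134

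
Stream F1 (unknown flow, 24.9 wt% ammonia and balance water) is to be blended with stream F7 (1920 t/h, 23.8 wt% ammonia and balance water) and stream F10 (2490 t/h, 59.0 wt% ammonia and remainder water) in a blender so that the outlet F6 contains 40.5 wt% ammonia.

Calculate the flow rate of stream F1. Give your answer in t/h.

897.5 t/h

Let F1 be the unknown flow. Total out = 4410 + F1.
ammonia balance: 1926.1 + 0.249·F1 = 0.405·(4410 + F1)
(0.249 − 0.405)·F1 = 0.405×4410 − 1926.1 = -140.01
F1 = -140.01 / -0.156 = 897.5 t/h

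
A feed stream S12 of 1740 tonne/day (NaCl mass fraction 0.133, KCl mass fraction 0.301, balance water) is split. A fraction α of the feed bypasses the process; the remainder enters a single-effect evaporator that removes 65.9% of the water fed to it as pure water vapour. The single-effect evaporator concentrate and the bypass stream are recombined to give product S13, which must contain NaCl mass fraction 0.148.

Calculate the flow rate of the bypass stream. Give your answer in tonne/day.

All 1740×0.133 = 231.42 tonne/day of NaCl reaches S13, so S13 = 231.42/0.148 = 1563.6 tonne/day and vapour = 176.35 tonne/day.
The evaporator receives (1−α)·1740 of feed at 0.566 water and removes 0.659 of that water:
0.659×0.566×(1−α)×1740 = 176.35
(1−α) = 176.35/649.01 = 0.2717;  α = 0.7283.
Bypass flow = 0.7283×1740 = 1267.2 tonne/day.

1267 tonne/day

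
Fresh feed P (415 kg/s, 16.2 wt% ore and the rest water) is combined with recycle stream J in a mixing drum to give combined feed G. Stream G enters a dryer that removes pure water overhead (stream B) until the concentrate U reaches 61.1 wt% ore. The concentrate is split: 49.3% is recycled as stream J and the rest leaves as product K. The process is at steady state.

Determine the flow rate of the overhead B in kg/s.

305 kg/s

Overall ore balance (none leaves overhead): ore in fresh feed = ore in product, i.e. 415×0.162 = (1−0.493)·U·0.611.
U = 67.23/(0.611×0.507) = 217.03 kg/s.
Recycle J = 0.493×217.03 = 106.99 kg/s.
Combined feed G = 415 + 106.99 = 521.99 kg/s.
Overhead B = G − U = 521.99 − 217.03 = 304.97 kg/s.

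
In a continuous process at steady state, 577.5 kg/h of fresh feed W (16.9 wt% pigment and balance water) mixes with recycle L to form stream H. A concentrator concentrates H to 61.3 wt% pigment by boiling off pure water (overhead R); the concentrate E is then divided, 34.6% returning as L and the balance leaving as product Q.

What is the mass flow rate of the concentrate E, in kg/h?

243.4 kg/h

Overall pigment balance (none leaves overhead): pigment in fresh feed = pigment in product, i.e. 577.5×0.169 = (1−0.346)·E·0.613.
E = 97.598/(0.613×0.654) = 243.44 kg/h.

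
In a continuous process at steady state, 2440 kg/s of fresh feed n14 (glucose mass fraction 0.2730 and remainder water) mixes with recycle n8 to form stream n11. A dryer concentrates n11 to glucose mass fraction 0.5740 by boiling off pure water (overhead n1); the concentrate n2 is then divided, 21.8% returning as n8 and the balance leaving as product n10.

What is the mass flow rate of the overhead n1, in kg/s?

Overall glucose balance (none leaves overhead): glucose in fresh feed = glucose in product, i.e. 2440×0.273 = (1−0.218)·n2·0.574.
n2 = 666.12/(0.574×0.782) = 1484 kg/s.
Recycle n8 = 0.218×1484 = 323.51 kg/s.
Combined feed n11 = 2440 + 323.51 = 2763.5 kg/s.
Overhead n1 = n11 − n2 = 2763.5 − 1484 = 1279.5 kg/s.

1280 kg/s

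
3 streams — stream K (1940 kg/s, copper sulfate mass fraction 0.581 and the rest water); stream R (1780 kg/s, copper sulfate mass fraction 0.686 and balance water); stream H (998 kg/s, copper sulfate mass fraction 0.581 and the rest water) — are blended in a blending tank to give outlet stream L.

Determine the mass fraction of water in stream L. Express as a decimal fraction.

0.379

Total flow out = 1940 + 1780 + 998 = 4718 kg/s.
water in = 1940×0.419 + 1780×0.314 + 998×0.419 = 1789.9 kg/s.
water mass fraction in L = 1789.9/4718 = 0.379.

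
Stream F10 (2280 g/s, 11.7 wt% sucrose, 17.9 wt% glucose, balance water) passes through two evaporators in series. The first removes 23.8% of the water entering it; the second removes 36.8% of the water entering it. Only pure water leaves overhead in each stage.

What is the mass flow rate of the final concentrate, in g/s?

1448 g/s

water in feed = 2280×0.704 = 1605.1 g/s.
After stage 1: water left = (1−0.238)×1605.1 = 1223.1; stream total = 1898 g/s.
After stage 2: water left = (1−0.368)×1223.1 = 773; final concentrate = 1447.9 g/s.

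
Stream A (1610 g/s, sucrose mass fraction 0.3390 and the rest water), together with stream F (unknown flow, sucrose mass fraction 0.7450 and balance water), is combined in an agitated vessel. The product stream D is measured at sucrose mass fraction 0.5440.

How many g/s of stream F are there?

1642 g/s

Let F be the unknown flow. Total out = 1610 + F.
sucrose balance: 545.79 + 0.745·F = 0.544·(1610 + F)
(0.745 − 0.544)·F = 0.544×1610 − 545.79 = 330.05
F = 330.05 / 0.201 = 1642 g/s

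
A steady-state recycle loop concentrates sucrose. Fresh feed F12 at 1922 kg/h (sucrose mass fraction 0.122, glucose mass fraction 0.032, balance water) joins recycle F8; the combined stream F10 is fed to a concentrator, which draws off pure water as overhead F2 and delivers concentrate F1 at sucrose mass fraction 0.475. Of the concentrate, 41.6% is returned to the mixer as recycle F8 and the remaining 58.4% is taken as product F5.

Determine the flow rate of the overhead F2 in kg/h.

Overall sucrose balance (none leaves overhead): sucrose in fresh feed = sucrose in product, i.e. 1922×0.122 = (1−0.416)·F1·0.475.
F1 = 234.48/(0.475×0.584) = 845.29 kg/h.
Recycle F8 = 0.416×845.29 = 351.64 kg/h.
Combined feed F10 = 1922 + 351.64 = 2273.6 kg/h.
Overhead F2 = F10 − F1 = 2273.6 − 845.29 = 1428.3 kg/h.

1428 kg/h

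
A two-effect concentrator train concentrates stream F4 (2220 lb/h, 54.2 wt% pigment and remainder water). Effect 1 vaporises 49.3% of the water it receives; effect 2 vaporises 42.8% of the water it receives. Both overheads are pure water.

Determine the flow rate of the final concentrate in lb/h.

1498 lb/h

water in feed = 2220×0.458 = 1016.8 lb/h.
After stage 1: water left = (1−0.493)×1016.8 = 515.5; stream total = 1718.7 lb/h.
After stage 2: water left = (1−0.428)×515.5 = 294.86; final concentrate = 1498.1 lb/h.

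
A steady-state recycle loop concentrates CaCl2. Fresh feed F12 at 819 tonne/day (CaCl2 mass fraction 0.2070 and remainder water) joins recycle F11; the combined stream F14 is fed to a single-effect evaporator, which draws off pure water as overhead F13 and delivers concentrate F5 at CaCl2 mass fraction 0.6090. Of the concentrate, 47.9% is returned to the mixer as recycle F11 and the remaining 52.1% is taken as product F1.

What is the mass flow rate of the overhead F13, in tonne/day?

540.6 tonne/day

Overall CaCl2 balance (none leaves overhead): CaCl2 in fresh feed = CaCl2 in product, i.e. 819×0.207 = (1−0.479)·F5·0.609.
F5 = 169.53/(0.609×0.521) = 534.32 tonne/day.
Recycle F11 = 0.479×534.32 = 255.94 tonne/day.
Combined feed F14 = 819 + 255.94 = 1074.9 tonne/day.
Overhead F13 = F14 − F5 = 1074.9 − 534.32 = 540.62 tonne/day.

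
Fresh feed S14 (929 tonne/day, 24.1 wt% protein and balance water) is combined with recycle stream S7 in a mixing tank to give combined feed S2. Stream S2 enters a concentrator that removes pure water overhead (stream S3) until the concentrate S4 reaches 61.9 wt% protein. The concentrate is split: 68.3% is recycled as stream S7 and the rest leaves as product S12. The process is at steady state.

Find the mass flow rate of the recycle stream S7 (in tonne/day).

Overall protein balance (none leaves overhead): protein in fresh feed = protein in product, i.e. 929×0.241 = (1−0.683)·S4·0.619.
S4 = 223.89/(0.619×0.317) = 1141 tonne/day.
Recycle S7 = 0.683×1141 = 779.3 tonne/day.

779.3 tonne/day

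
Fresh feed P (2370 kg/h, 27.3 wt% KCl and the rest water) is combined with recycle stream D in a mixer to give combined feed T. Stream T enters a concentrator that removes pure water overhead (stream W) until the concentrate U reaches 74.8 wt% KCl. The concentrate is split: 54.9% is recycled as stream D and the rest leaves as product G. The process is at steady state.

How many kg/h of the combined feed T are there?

3423 kg/h

Overall KCl balance (none leaves overhead): KCl in fresh feed = KCl in product, i.e. 2370×0.273 = (1−0.549)·U·0.748.
U = 647.01/(0.748×0.451) = 1917.9 kg/h.
Recycle D = 0.549×1917.9 = 1052.9 kg/h.
Combined feed T = 2370 + 1052.9 = 3422.9 kg/h.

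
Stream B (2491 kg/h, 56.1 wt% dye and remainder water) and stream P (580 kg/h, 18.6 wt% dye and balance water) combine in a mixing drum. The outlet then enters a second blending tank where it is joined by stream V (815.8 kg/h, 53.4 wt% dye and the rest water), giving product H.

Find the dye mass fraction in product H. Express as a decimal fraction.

Overall, product flow = 3886.8 kg/h.
dye in = 2491×0.561 + 580×0.186 + 815.8×0.534 = 1941 kg/h.
dye fraction in H = 0.499.

0.499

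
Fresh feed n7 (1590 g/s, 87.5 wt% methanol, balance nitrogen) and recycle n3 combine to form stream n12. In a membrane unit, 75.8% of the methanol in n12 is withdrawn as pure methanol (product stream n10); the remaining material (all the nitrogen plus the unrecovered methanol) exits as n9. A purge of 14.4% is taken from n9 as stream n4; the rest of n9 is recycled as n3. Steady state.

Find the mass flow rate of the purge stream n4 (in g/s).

259.9 g/s

nitrogen enters only via n7 and leaves only via the purge: 1590×0.125 = 0.144×(nitrogen in n9), and the membrane unit passes all nitrogen, so nitrogen in n12 = nitrogen in n9 = 1380.2 g/s.
methanol in n12: m_A = 1590×0.875 + (1−0.144)·(1−0.758)·m_A, so m_A = 1391.2/0.7928 = 1754.7 g/s.
n9 = (1−0.758)×1754.7 + 1380.2 = 1804.9 g/s.
Purge n4 = 0.144×1804.9 = 259.9 g/s.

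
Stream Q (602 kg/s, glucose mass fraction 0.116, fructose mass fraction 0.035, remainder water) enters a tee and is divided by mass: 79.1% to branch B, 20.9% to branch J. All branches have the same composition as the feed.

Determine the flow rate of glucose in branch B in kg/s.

Branch B total = 0.791×602 = 476.18 kg/s.
glucose in B = 0.116×476.18 = 55.237 kg/s.

55.24 kg/s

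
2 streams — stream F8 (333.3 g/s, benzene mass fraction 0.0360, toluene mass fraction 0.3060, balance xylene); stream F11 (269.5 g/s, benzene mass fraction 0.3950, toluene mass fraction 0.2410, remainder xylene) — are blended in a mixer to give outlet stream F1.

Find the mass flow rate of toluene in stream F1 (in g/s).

166.9 g/s

toluene out = toluene in = 333.3×0.306 + 269.5×0.241 = 166.94 g/s.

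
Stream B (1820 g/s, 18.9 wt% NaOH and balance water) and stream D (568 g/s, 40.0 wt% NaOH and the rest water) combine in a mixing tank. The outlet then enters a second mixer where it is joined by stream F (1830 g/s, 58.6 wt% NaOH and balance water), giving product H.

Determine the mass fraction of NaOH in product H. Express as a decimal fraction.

Overall, product flow = 4218 g/s.
NaOH in = 1820×0.189 + 568×0.400 + 1830×0.586 = 1643.6 g/s.
NaOH fraction in H = 0.390.

0.390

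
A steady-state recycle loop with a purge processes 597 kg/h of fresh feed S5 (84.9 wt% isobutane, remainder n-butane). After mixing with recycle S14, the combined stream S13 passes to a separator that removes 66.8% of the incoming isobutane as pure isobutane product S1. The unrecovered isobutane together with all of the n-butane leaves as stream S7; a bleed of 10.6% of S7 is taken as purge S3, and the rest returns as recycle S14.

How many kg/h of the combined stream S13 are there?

n-butane enters only via S5 and leaves only via the purge: 597×0.151 = 0.106×(n-butane in S7), and the separator passes all n-butane, so n-butane in S13 = n-butane in S7 = 850.44 kg/h.
isobutane in S13: m_A = 597×0.849 + (1−0.106)·(1−0.668)·m_A, so m_A = 506.85/0.7032 = 720.79 kg/h.
S13 = 720.79 + 850.44 = 1571.2 kg/h.

1571 kg/h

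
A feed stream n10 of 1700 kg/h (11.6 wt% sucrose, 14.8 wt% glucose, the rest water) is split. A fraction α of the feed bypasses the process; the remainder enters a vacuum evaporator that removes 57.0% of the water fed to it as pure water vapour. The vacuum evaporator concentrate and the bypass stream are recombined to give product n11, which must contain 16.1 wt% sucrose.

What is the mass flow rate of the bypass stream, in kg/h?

567.4 kg/h

All 1700×0.116 = 197.2 kg/h of sucrose reaches n11, so n11 = 197.2/0.161 = 1224.8 kg/h and vapour = 475.16 kg/h.
The evaporator receives (1−α)·1700 of feed at 0.736 water and removes 0.570 of that water:
0.570×0.736×(1−α)×1700 = 475.16
(1−α) = 475.16/713.18 = 0.6662;  α = 0.3338.
Bypass flow = 0.3338×1700 = 567.38 kg/h.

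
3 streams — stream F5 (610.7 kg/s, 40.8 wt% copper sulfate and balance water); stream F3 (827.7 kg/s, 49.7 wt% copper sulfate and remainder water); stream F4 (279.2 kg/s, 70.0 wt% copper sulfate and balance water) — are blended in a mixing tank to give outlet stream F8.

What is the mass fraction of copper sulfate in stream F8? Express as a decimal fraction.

0.498

Total flow out = 610.7 + 827.7 + 279.2 = 1717.6 kg/s.
copper sulfate in = 610.7×0.408 + 827.7×0.497 + 279.2×0.700 = 855.97 kg/s.
copper sulfate mass fraction in F8 = 855.97/1717.6 = 0.498.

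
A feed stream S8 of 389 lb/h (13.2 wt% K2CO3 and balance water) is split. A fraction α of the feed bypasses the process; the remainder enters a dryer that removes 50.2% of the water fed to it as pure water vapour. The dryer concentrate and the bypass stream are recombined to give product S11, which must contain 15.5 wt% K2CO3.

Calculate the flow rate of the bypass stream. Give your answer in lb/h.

All 389×0.132 = 51.348 lb/h of K2CO3 reaches S11, so S11 = 51.348/0.155 = 331.28 lb/h and vapour = 57.723 lb/h.
The evaporator receives (1−α)·389 of feed at 0.868 water and removes 0.502 of that water:
0.502×0.868×(1−α)×389 = 57.723
(1−α) = 57.723/169.5 = 0.3405;  α = 0.6595.
Bypass flow = 0.6595×389 = 256.53 lb/h.

256.5 lb/h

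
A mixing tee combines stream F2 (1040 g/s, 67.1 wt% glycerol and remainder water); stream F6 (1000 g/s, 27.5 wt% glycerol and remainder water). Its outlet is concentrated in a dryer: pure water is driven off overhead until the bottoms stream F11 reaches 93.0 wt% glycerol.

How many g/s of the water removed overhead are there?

glycerol entering = 1040×0.671 + 1000×0.275 = 972.84 g/s.
All glycerol reports to F11, so F11 = 972.84/0.930 = 1046.1 g/s.
Total feed = 2040 g/s; overhead = 2040 − 1046.1 = 993.94 g/s.

993.9 g/s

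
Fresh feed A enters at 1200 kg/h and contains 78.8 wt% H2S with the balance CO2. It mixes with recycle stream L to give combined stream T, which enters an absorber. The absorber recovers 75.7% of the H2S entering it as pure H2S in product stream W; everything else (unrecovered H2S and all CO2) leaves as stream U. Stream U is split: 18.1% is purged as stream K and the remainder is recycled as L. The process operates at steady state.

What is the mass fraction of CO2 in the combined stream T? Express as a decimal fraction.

0.543

CO2 enters only via A and leaves only via the purge: 1200×0.212 = 0.181×(CO2 in U), and the absorber passes all CO2, so CO2 in T = CO2 in U = 1405.5 kg/h.
H2S in T: m_A = 1200×0.788 + (1−0.181)·(1−0.757)·m_A, so m_A = 945.6/0.8010 = 1180.5 kg/h.
T = 1180.5 + 1405.5 = 2586.1 kg/h.
CO2 fraction in T = 1405.5/2586.1 = 0.543.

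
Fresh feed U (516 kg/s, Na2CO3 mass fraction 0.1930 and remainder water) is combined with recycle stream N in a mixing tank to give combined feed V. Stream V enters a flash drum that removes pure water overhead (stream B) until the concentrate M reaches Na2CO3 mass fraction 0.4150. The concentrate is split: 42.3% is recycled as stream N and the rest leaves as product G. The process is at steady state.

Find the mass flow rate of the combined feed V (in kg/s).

691.9 kg/s

Overall Na2CO3 balance (none leaves overhead): Na2CO3 in fresh feed = Na2CO3 in product, i.e. 516×0.193 = (1−0.423)·M·0.415.
M = 99.588/(0.415×0.577) = 415.89 kg/s.
Recycle N = 0.423×415.89 = 175.92 kg/s.
Combined feed V = 516 + 175.92 = 691.92 kg/s.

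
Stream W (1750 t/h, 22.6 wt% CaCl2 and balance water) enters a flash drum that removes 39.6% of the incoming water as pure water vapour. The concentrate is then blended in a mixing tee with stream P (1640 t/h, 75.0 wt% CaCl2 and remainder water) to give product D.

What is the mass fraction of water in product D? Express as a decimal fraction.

Vapour removed = 0.396×0.774×1750 = 536.38 t/h; concentrate = 1213.6 t/h.
water reaching the mixer = 818.12 (from concentrate) + 1640×0.250 = 1228.1 t/h.
Product flow = 1213.6 + 1640 = 2853.6 t/h; water fraction = 0.4304.

0.4304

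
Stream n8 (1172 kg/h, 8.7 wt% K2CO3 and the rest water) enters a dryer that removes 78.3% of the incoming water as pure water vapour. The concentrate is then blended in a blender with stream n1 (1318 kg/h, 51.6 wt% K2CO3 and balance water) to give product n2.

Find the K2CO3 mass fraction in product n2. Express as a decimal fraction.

Vapour removed = 0.783×0.913×1172 = 837.84 kg/h; concentrate = 334.16 kg/h.
K2CO3 reaching the mixer = 101.96 (from concentrate) + 1318×0.516 = 782.05 kg/h.
Product flow = 334.16 + 1318 = 1652.2 kg/h; K2CO3 fraction = 0.473.

0.473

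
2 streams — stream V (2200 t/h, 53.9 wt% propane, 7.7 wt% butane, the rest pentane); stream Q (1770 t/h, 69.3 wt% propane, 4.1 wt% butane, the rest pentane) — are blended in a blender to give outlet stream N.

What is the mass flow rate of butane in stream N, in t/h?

butane out = butane in = 2200×0.077 + 1770×0.041 = 241.97 t/h.

242 t/h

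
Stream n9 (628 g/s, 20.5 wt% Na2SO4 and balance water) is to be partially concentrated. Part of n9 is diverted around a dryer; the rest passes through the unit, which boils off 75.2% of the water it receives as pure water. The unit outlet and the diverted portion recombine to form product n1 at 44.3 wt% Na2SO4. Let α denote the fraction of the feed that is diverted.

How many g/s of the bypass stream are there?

63.65 g/s

All 628×0.205 = 128.74 g/s of Na2SO4 reaches n1, so n1 = 128.74/0.443 = 290.61 g/s and vapour = 337.39 g/s.
The evaporator receives (1−α)·628 of feed at 0.795 water and removes 0.752 of that water:
0.752×0.795×(1−α)×628 = 337.39
(1−α) = 337.39/375.44 = 0.8986;  α = 0.1014.
Bypass flow = 0.1014×628 = 63.651 g/s.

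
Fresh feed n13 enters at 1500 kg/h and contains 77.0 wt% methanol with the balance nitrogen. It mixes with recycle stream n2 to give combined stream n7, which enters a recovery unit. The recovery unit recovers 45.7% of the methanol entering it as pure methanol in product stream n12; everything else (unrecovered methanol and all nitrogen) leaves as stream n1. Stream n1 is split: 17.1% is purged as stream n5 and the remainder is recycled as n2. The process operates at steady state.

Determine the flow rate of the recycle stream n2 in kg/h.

2618 kg/h

nitrogen enters only via n13 and leaves only via the purge: 1500×0.230 = 0.171×(nitrogen in n1), and the recovery unit passes all nitrogen, so nitrogen in n7 = nitrogen in n1 = 2017.5 kg/h.
methanol in n7: m_A = 1500×0.770 + (1−0.171)·(1−0.457)·m_A, so m_A = 1155/0.5499 = 2100.6 kg/h.
n1 = (1−0.457)×2100.6 + 2017.5 = 3158.1 kg/h.
Recycle n2 = (1−0.171)×3158.1 = 2618.1 kg/h.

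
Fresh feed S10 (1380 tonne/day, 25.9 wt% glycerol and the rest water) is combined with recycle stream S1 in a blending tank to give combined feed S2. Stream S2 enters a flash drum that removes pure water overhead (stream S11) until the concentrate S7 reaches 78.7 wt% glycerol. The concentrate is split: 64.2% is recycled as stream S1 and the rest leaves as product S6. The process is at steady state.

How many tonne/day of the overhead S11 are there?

925.8 tonne/day

Overall glycerol balance (none leaves overhead): glycerol in fresh feed = glycerol in product, i.e. 1380×0.259 = (1−0.642)·S7·0.787.
S7 = 357.42/(0.787×0.358) = 1268.6 tonne/day.
Recycle S1 = 0.642×1268.6 = 814.43 tonne/day.
Combined feed S2 = 1380 + 814.43 = 2194.4 tonne/day.
Overhead S11 = S2 − S7 = 2194.4 − 1268.6 = 925.84 tonne/day.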